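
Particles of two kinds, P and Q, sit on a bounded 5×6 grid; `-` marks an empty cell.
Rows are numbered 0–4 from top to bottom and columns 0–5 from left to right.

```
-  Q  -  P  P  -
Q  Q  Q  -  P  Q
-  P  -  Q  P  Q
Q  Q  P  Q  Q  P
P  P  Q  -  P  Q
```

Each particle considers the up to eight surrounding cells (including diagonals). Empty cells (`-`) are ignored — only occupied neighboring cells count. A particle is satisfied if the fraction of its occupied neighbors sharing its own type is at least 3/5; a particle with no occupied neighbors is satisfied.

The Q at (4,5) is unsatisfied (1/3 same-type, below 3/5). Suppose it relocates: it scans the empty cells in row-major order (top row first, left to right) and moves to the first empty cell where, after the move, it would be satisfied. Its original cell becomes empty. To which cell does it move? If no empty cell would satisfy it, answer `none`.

Vacating (4,5). Empty cells in order:
  (0,0): 3/3 same-type → satisfied — stop here.

(0,0)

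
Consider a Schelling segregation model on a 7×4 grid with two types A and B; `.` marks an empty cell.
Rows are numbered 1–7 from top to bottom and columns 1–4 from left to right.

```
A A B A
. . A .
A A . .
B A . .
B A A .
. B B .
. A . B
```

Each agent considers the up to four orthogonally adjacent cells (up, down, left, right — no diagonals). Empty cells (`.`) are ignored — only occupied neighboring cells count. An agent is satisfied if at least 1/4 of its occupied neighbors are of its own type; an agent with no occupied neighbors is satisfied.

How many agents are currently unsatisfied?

4

Row 1: (1,1)A 1/1 satisfied · (1,2)A 1/2 satisfied · (1,3)B 0/3 not · (1,4)A 0/1 not
Row 2: (2,3)A 0/1 not
Row 3: (3,1)A 1/2 satisfied · (3,2)A 2/2 satisfied
Row 4: (4,1)B 1/3 satisfied · (4,2)A 2/3 satisfied
Row 5: (5,1)B 1/2 satisfied · (5,2)A 2/4 satisfied · (5,3)A 1/2 satisfied
Row 6: (6,2)B 1/3 satisfied · (6,3)B 1/2 satisfied
Row 7: (7,2)A 0/1 not · (7,4)B 0/0 satisfied
Unsatisfied: (1,3), (1,4), (2,3), (7,2) — 4 in total.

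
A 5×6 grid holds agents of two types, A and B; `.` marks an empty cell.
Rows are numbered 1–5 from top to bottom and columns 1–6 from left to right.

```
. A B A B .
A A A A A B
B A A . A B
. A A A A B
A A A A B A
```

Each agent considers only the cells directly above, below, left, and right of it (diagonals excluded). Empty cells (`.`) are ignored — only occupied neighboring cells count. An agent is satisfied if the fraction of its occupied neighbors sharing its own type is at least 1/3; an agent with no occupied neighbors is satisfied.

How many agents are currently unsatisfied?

5

(1,2)A 1/2 satisfied
(1,3)B 0/3 not
(1,4)A 1/3 satisfied
(1,5)B 0/2 not
(2,1)A 1/2 satisfied
(2,2)A 4/4 satisfied
(2,3)A 3/4 satisfied
(2,4)A 3/3 satisfied
(2,5)A 2/4 satisfied
(2,6)B 1/2 satisfied
(3,1)B 0/2 not
(3,2)A 3/4 satisfied
(3,3)A 3/3 satisfied
(3,5)A 2/3 satisfied
(3,6)B 2/3 satisfied
(4,2)A 3/3 satisfied
(4,3)A 4/4 satisfied
(4,4)A 3/3 satisfied
(4,5)A 2/4 satisfied
(4,6)B 1/3 satisfied
(5,1)A 1/1 satisfied
(5,2)A 3/3 satisfied
(5,3)A 3/3 satisfied
(5,4)A 2/3 satisfied
(5,5)B 0/3 not
(5,6)A 0/2 not
Unsatisfied: (1,3), (1,5), (3,1), (5,5), (5,6) — 5 in total.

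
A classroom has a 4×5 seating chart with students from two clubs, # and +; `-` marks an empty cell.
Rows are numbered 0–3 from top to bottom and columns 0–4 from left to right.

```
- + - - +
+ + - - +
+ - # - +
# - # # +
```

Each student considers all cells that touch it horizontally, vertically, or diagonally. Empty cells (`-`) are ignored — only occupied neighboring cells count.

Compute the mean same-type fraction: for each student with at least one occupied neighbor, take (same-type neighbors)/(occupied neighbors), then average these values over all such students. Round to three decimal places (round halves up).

Row 0: (0,1)+ 2/2 · (0,4)+ 1/1
Row 1: (1,0)+ 3/3 · (1,1)+ 3/4 · (1,4)+ 2/2
Row 2: (2,0)+ 2/3 · (2,2)# 2/3 · (2,4)+ 2/3
Row 3: (3,0)# 0/1 · (3,2)# 2/2 · (3,3)# 2/4 · (3,4)+ 1/2
Sum over 12 students: 2/2 + 1/1 + 3/3 + 3/4 + 2/2 + 2/3 + 2/3 + 2/3 + 0/1 + 2/2 + 2/4 + 1/2 = 35/4; mean = 35/4 ÷ 12 = 35/48 = 0.729166… → 0.729.

0.729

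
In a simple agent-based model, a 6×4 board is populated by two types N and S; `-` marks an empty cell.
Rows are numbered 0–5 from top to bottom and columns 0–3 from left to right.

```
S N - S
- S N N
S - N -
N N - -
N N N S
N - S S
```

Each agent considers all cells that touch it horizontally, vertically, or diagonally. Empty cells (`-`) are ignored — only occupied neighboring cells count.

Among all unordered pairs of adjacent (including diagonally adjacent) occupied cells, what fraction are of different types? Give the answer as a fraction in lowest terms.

Scan each occupied cell's neighbors to the right and below (and the two forward diagonals) so each pair is counted once.
From row 0: 4 unlike of 6 pairs (running 4/6).
From row 1: 2 unlike of 6 pairs (running 6/12).
From row 2: 2 unlike of 3 pairs (running 8/15).
From row 3: 0 unlike of 6 pairs (running 8/21).
From row 4: 4 unlike of 10 pairs (running 12/31).
From row 5: 0 unlike of 1 pairs (running 12/32).
Total adjacent occupied pairs: 32; unlike-type pairs: 12.
12/32 reduces to 3/8.

3/8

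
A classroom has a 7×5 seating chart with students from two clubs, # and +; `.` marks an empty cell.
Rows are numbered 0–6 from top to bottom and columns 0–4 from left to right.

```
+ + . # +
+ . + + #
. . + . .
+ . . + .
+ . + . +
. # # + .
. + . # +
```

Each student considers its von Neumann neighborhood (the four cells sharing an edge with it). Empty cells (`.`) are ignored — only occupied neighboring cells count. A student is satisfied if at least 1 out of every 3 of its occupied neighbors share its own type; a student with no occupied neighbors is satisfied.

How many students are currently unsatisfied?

8

Row 0: (0,0)+ 2/2 ok · (0,1)+ 1/1 ok · (0,3)# 0/2 unhappy · (0,4)+ 0/2 unhappy
Row 1: (1,0)+ 1/1 ok · (1,2)+ 2/2 ok · (1,3)+ 1/3 ok · (1,4)# 0/2 unhappy
Row 2: (2,2)+ 1/1 ok
Row 3: (3,0)+ 1/1 ok · (3,3)+ 0/0 ok
Row 4: (4,0)+ 1/1 ok · (4,2)+ 0/1 unhappy · (4,4)+ 0/0 ok
Row 5: (5,1)# 1/2 ok · (5,2)# 1/3 ok · (5,3)+ 0/2 unhappy
Row 6: (6,1)+ 0/1 unhappy · (6,3)# 0/2 unhappy · (6,4)+ 0/1 unhappy
Unsatisfied: (0,3), (0,4), (1,4), (4,2), (5,3), (6,1), (6,3), (6,4) — 8 in total.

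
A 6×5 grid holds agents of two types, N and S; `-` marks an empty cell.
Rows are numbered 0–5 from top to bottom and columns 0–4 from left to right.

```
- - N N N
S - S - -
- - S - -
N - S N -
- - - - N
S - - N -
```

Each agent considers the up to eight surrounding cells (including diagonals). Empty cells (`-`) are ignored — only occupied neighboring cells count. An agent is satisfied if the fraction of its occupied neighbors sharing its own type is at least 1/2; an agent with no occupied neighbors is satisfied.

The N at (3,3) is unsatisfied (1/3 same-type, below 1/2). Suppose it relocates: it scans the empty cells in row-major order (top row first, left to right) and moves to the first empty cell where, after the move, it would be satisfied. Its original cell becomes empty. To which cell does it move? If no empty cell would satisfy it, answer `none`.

Vacating (3,3). Empty cells in order:
  (0,0): 0/1 same-type → still unsatisfied.
  (0,1): 1/3 same-type → still unsatisfied.
  (1,1): 1/4 same-type → still unsatisfied.
  (1,3): 3/5 same-type → satisfied — stop here.

(1,3)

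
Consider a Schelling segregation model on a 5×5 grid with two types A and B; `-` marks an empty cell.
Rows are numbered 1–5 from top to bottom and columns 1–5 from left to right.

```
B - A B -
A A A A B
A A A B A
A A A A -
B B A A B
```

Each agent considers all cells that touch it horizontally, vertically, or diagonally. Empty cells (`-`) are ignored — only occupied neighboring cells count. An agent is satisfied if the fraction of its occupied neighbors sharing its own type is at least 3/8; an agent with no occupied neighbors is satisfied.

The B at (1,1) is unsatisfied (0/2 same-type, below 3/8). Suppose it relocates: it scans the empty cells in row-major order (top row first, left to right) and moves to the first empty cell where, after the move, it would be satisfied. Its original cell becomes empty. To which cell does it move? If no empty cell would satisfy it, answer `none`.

(1,5)

Vacating (1,1). Empty cells in order:
  (1,2): 0/4 same-type → still unsatisfied.
  (1,5): 2/3 same-type → satisfied — stop here.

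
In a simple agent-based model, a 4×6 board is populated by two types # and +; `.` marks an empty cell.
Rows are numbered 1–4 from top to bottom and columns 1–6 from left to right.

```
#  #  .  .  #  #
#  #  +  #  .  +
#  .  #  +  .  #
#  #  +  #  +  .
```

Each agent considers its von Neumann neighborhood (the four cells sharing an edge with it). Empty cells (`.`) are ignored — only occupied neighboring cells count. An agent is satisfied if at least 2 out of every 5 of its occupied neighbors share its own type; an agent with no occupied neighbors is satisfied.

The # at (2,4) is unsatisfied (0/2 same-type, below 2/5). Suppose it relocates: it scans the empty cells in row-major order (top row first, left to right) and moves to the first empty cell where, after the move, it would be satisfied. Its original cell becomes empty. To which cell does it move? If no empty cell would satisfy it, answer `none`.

Vacating (2,4). Empty cells in order:
  (1,3): 1/2 same-type → satisfied — stop here.

(1,3)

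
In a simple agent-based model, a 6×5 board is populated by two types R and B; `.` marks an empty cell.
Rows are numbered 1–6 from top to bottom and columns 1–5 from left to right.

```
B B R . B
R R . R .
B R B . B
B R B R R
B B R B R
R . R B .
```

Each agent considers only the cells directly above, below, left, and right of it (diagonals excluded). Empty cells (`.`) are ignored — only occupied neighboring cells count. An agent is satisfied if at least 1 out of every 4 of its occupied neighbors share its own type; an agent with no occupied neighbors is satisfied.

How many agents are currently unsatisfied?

3

(1,1)B 1/2 ✓
(1,2)B 1/3 ✓
(1,3)R 0/1 ✗
(1,5)B 0/0 ✓
(2,1)R 1/3 ✓
(2,2)R 2/3 ✓
(2,4)R 0/0 ✓
(3,1)B 1/3 ✓
(3,2)R 2/4 ✓
(3,3)B 1/2 ✓
(3,5)B 0/1 ✗
(4,1)B 2/3 ✓
(4,2)R 1/4 ✓
(4,3)B 1/4 ✓
(4,4)R 1/3 ✓
(4,5)R 2/3 ✓
(5,1)B 2/3 ✓
(5,2)B 1/3 ✓
(5,3)R 1/4 ✓
(5,4)B 1/4 ✓
(5,5)R 1/2 ✓
(6,1)R 0/1 ✗
(6,3)R 1/2 ✓
(6,4)B 1/2 ✓
Unsatisfied: (1,3), (3,5), (6,1) — 3 in total.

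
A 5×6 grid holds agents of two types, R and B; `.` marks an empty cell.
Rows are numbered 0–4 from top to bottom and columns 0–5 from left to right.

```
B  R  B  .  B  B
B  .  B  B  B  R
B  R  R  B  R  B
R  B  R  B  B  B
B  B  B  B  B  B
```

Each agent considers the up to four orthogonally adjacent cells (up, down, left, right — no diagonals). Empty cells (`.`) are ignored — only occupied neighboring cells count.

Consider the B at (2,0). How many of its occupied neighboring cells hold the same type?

Occupied neighbors of (2,0): (1,0)=B, (3,0)=R, (2,1)=R.
Same type (B): 1 of 3.

1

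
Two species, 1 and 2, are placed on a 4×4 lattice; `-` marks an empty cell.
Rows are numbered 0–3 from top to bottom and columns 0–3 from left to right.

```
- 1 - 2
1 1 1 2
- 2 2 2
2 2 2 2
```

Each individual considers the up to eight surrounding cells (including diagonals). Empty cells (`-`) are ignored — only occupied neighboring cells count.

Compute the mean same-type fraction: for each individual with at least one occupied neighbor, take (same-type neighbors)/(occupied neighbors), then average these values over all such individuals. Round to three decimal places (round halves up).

0.763

Row 0: (0,1)1 3/3 · (0,3)2 1/2
Row 1: (1,0)1 2/3 · (1,1)1 3/5 · (1,2)1 2/7 · (1,3)2 3/4
Row 2: (2,1)2 4/7 · (2,2)2 6/8 · (2,3)2 4/5
Row 3: (3,0)2 2/2 · (3,1)2 4/4 · (3,2)2 5/5 · (3,3)2 3/3
Sum over 13 individuals: 3/3 + 1/2 + 2/3 + 3/5 + 2/7 + 3/4 + 4/7 + 6/8 + 4/5 + 2/2 + 4/4 + 5/5 + 3/3 = 1042/105; mean = 1042/105 ÷ 13 = 1042/1365 = 0.763369… → 0.763.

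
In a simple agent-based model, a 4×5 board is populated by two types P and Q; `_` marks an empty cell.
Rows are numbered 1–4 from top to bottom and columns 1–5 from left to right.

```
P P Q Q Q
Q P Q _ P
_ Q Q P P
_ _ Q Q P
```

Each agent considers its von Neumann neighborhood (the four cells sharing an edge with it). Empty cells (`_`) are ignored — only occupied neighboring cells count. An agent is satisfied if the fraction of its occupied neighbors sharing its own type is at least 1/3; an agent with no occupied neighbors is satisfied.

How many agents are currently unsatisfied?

2

Row 1: (1,1)P 1/2 ✓ · (1,2)P 2/3 ✓ · (1,3)Q 2/3 ✓ · (1,4)Q 2/2 ✓ · (1,5)Q 1/2 ✓
Row 2: (2,1)Q 0/2 ✗ · (2,2)P 1/4 ✗ · (2,3)Q 2/3 ✓ · (2,5)P 1/2 ✓
Row 3: (3,2)Q 1/2 ✓ · (3,3)Q 3/4 ✓ · (3,4)P 1/3 ✓ · (3,5)P 3/3 ✓
Row 4: (4,3)Q 2/2 ✓ · (4,4)Q 1/3 ✓ · (4,5)P 1/2 ✓
Unsatisfied: (2,1), (2,2) — 2 in total.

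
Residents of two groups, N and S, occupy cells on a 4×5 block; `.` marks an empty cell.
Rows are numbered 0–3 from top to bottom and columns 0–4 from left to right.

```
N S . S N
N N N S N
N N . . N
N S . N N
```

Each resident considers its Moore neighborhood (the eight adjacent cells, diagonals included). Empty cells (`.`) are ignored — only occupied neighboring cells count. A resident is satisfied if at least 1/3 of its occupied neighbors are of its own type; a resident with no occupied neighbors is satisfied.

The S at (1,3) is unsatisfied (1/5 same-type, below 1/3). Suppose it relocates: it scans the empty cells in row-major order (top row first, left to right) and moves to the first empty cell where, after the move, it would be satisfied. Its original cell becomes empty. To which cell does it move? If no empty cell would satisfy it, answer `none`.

(0,2)

Vacating (1,3). Empty cells in order:
  (0,2): 2/4 same-type → satisfied — stop here.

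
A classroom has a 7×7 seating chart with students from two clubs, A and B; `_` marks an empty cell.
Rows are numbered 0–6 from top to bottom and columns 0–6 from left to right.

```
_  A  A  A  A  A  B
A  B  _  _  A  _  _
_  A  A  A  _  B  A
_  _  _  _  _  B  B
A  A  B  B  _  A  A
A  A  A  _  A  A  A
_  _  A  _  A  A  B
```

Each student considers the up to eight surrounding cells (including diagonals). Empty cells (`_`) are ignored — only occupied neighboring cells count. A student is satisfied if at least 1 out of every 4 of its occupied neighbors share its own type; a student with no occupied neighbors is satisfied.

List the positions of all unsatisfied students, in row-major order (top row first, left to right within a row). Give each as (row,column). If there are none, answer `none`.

(0,6), (1,1), (2,6), (6,6)

(0,1)A 2/3 ✓
(0,2)A 2/3 ✓
(0,3)A 3/3 ✓
(0,4)A 3/3 ✓
(0,5)A 2/3 ✓
(0,6)B 0/1 ✗
(1,0)A 2/3 ✓
(1,1)B 0/5 ✗
(1,4)A 4/5 ✓
(2,1)A 2/3 ✓
(2,2)A 2/3 ✓
(2,3)A 2/2 ✓
(2,5)B 2/4 ✓
(2,6)A 0/3 ✗
(3,5)B 2/5 ✓
(3,6)B 2/5 ✓
(4,0)A 3/3 ✓
(4,1)A 4/5 ✓
(4,2)B 1/4 ✓
(4,3)B 1/3 ✓
(4,5)A 4/6 ✓
(4,6)A 3/5 ✓
(5,0)A 3/3 ✓
(5,1)A 5/6 ✓
(5,2)A 3/5 ✓
(5,4)A 4/5 ✓
(5,5)A 6/7 ✓
(5,6)A 4/5 ✓
(6,2)A 2/2 ✓
(6,4)A 3/3 ✓
(6,5)A 4/5 ✓
(6,6)B 0/3 ✗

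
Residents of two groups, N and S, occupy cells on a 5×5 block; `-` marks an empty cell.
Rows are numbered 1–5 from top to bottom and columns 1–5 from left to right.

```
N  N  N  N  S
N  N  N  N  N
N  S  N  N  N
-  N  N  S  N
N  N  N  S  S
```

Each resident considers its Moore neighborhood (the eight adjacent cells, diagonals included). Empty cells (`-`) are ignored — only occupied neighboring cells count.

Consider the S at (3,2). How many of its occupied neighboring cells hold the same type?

0

Occupied neighbors of (3,2): (2,1)=N, (2,2)=N, (2,3)=N, (3,1)=N, (3,3)=N, (4,2)=N, (4,3)=N.
Same type (S): 0 of 7.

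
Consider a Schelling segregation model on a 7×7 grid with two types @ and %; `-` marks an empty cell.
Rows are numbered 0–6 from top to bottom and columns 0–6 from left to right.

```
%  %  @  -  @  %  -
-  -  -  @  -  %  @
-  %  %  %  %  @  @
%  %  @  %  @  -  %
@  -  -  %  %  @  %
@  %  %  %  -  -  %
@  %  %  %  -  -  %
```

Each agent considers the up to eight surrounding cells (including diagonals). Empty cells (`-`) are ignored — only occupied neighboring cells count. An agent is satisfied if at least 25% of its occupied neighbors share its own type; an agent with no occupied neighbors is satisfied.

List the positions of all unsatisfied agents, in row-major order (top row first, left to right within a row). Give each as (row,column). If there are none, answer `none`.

(3,2), (4,5)

(0,0)% 1/1 ✓
(0,1)% 1/2 ✓
(0,2)@ 1/2 ✓
(0,4)@ 1/3 ✓
(0,5)% 1/3 ✓
(1,3)@ 2/5 ✓
(1,5)% 2/6 ✓
(1,6)@ 2/4 ✓
(2,1)% 3/4 ✓
(2,2)% 4/6 ✓
(2,3)% 3/6 ✓
(2,4)% 3/6 ✓
(2,5)@ 3/6 ✓
(2,6)@ 2/4 ✓
(3,0)% 2/3 ✓
(3,1)% 3/5 ✓
(3,2)@ 0/6 ✗
(3,3)% 5/7 ✓
(3,4)@ 2/7 ✓
(3,6)% 1/4 ✓
(4,0)@ 1/4 ✓
(4,3)% 4/6 ✓
(4,4)% 3/5 ✓
(4,5)@ 1/5 ✗
(4,6)% 2/3 ✓
(5,0)@ 2/4 ✓
(5,1)% 3/6 ✓
(5,2)% 6/6 ✓
(5,3)% 5/5 ✓
(5,6)% 2/3 ✓
(6,0)@ 1/3 ✓
(6,1)% 3/5 ✓
(6,2)% 5/5 ✓
(6,3)% 3/3 ✓
(6,6)% 1/1 ✓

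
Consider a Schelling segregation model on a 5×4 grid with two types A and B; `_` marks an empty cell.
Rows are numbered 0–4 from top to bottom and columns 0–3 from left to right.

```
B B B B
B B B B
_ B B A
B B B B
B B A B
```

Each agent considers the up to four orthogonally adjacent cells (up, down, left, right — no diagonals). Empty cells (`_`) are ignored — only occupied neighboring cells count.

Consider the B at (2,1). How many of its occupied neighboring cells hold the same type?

Occupied neighbors of (2,1): (1,1)=B, (3,1)=B, (2,2)=B.
Same type (B): 3 of 3.

3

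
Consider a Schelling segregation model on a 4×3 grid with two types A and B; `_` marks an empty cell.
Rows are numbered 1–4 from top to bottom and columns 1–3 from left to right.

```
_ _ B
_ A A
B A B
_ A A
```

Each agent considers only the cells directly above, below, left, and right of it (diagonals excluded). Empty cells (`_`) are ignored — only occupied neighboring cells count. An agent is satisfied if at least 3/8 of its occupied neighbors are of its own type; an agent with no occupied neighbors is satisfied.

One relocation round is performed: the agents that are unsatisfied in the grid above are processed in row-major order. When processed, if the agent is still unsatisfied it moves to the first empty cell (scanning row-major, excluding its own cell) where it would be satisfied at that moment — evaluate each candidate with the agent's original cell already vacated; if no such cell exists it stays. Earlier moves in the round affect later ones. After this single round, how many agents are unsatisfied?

0

Initially unsatisfied (in order): (1,3), (2,3), (3,1), (3,3).
  (1,3) → (1,1).
  (2,3): now satisfied by earlier moves; stays.
  (3,1) → (1,2).
  (3,3) → (1,3).
Resulting grid:
B B B
_ A A
_ A _
_ A A
All satisfied now.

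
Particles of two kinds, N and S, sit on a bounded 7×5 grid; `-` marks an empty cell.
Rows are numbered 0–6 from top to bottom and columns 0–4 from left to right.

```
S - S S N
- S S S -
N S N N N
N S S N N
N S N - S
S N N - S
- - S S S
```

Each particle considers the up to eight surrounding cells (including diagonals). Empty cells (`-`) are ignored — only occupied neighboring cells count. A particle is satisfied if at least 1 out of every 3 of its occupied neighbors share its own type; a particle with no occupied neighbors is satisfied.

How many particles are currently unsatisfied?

3

Row 0: (0,0)S 1/1 satisfied · (0,2)S 4/4 satisfied · (0,3)S 3/4 satisfied · (0,4)N 0/2 not
Row 1: (1,1)S 4/6 satisfied · (1,2)S 5/7 satisfied · (1,3)S 3/7 satisfied
Row 2: (2,0)N 1/4 not · (2,1)S 4/7 satisfied · (2,2)N 2/8 not · (2,3)N 4/7 satisfied · (2,4)N 3/4 satisfied
Row 3: (3,0)N 2/5 satisfied · (3,1)S 3/8 satisfied · (3,2)S 3/7 satisfied · (3,3)N 5/7 satisfied · (3,4)N 3/4 satisfied
Row 4: (4,0)N 2/5 satisfied · (4,1)S 3/8 satisfied · (4,2)N 3/6 satisfied · (4,4)S 1/3 satisfied
Row 5: (5,0)S 1/3 satisfied · (5,1)N 3/6 satisfied · (5,2)N 2/5 satisfied · (5,4)S 3/3 satisfied
Row 6: (6,2)S 1/3 satisfied · (6,3)S 3/4 satisfied · (6,4)S 2/2 satisfied
Unsatisfied: (0,4), (2,0), (2,2) — 3 in total.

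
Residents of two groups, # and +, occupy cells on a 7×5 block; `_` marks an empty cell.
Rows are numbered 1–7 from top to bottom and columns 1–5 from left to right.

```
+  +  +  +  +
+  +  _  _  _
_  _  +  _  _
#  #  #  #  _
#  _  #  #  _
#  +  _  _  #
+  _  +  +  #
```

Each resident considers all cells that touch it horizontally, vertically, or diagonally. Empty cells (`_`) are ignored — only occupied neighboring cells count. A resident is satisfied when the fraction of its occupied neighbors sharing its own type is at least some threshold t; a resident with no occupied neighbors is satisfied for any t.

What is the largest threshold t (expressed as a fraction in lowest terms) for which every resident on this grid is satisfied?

Row 1: (1,1)+ 3/3 · (1,2)+ 4/4 · (1,3)+ 3/3 · (1,4)+ 2/2 · (1,5)+ 1/1
Row 2: (2,1)+ 3/3 · (2,2)+ 5/5
Row 3: (3,3)+ 1/4
Row 4: (4,1)# 2/2 · (4,2)# 4/5 · (4,3)# 4/5 · (4,4)# 3/4
Row 5: (5,1)# 3/4 · (5,3)# 4/5 · (5,4)# 4/4
Row 6: (6,1)# 1/3 · (6,2)+ 2/5 · (6,5)# 2/3
Row 7: (7,1)+ 1/2 · (7,3)+ 2/2 · (7,4)+ 1/3 · (7,5)# 1/2
The smallest same-type fraction is 1/4 at (3,3), which reduces to 1/4. Any threshold above that leaves this resident unsatisfied.

1/4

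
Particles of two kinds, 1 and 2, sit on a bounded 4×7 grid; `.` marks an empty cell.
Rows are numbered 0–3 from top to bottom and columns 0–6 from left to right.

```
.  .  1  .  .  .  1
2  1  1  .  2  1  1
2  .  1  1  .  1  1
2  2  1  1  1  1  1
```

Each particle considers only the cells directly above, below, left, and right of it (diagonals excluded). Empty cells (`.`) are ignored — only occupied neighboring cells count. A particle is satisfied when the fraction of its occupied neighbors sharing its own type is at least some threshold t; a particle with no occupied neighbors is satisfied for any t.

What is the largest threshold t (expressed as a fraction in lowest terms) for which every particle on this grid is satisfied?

0/1

Row 0: (0,2)1 1/1 · (0,6)1 1/1
Row 1: (1,0)2 1/2 · (1,1)1 1/2 · (1,2)1 3/3 · (1,4)2 0/1 · (1,5)1 2/3 · (1,6)1 3/3
Row 2: (2,0)2 2/2 · (2,2)1 3/3 · (2,3)1 2/2 · (2,5)1 3/3 · (2,6)1 3/3
Row 3: (3,0)2 2/2 · (3,1)2 1/2 · (3,2)1 2/3 · (3,3)1 3/3 · (3,4)1 2/2 · (3,5)1 3/3 · (3,6)1 2/2
The smallest same-type fraction is 0/1 at (1,4), which reduces to 0/1. Any threshold above that leaves this particle unsatisfied.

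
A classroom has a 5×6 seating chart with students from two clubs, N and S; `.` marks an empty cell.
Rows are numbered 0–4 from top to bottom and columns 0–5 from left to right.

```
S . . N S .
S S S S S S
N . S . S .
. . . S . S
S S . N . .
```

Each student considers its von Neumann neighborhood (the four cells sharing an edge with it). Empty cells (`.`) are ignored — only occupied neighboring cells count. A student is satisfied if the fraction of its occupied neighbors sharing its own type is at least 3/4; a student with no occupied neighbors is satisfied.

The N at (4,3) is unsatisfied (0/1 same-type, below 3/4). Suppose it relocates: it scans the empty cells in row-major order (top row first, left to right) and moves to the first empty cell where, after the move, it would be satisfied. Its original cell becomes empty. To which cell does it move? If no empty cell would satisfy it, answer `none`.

(4,4)

Vacating (4,3). Empty cells in order:
  (0,1): 0/2 same-type → still unsatisfied.
  (0,2): 1/2 same-type → still unsatisfied.
  (0,5): 0/2 same-type → still unsatisfied.
  (2,1): 1/3 same-type → still unsatisfied.
  (2,3): 0/4 same-type → still unsatisfied.
  (2,5): 0/3 same-type → still unsatisfied.
  (3,0): 1/2 same-type → still unsatisfied.
  (3,1): 0/1 same-type → still unsatisfied.
  (3,2): 0/2 same-type → still unsatisfied.
  (3,4): 0/3 same-type → still unsatisfied.
  (4,2): 0/1 same-type → still unsatisfied.
  (4,4): 0/0 same-type → satisfied — stop here.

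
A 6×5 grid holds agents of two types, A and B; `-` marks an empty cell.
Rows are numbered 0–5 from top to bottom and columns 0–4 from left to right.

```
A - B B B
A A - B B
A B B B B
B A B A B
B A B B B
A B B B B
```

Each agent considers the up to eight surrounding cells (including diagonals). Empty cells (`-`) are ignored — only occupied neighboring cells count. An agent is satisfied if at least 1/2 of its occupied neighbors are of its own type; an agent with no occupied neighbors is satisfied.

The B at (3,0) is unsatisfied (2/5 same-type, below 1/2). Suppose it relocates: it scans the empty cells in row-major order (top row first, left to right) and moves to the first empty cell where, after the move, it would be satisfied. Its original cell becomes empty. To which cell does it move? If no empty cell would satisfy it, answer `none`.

Vacating (3,0). Empty cells in order:
  (0,1): 1/4 same-type → still unsatisfied.
  (1,2): 6/7 same-type → satisfied — stop here.

(1,2)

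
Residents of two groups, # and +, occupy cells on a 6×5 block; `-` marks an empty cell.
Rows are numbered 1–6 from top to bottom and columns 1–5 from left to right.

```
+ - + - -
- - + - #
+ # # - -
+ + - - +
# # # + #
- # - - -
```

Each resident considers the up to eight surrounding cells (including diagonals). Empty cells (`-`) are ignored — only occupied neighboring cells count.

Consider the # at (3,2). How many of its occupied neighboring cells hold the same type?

1

Occupied neighbors of (3,2): (2,3)=+, (3,1)=+, (3,3)=#, (4,1)=+, (4,2)=+.
Same type (#): 1 of 5.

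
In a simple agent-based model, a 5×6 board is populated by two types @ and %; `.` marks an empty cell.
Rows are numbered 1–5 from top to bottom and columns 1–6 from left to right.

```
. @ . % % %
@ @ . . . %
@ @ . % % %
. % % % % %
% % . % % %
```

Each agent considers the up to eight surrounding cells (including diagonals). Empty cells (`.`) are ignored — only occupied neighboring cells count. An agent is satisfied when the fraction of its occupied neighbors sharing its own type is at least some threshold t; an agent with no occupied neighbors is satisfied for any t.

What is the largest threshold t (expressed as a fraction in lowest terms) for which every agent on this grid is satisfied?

Row 1: (1,2)@ 2/2 · (1,4)% 1/1 · (1,5)% 3/3 · (1,6)% 2/2
Row 2: (2,1)@ 4/4 · (2,2)@ 4/4 · (2,6)% 4/4
Row 3: (3,1)@ 3/4 · (3,2)@ 3/5 · (3,4)% 4/4 · (3,5)% 6/6 · (3,6)% 4/4
Row 4: (4,2)% 3/5 · (4,3)% 5/6 · (4,4)% 6/6 · (4,5)% 8/8 · (4,6)% 5/5
Row 5: (5,1)% 2/2 · (5,2)% 3/3 · (5,4)% 4/4 · (5,5)% 5/5 · (5,6)% 3/3
The smallest same-type fraction is 3/5 at (3,2), which reduces to 3/5. Any threshold above that leaves this agent unsatisfied.

3/5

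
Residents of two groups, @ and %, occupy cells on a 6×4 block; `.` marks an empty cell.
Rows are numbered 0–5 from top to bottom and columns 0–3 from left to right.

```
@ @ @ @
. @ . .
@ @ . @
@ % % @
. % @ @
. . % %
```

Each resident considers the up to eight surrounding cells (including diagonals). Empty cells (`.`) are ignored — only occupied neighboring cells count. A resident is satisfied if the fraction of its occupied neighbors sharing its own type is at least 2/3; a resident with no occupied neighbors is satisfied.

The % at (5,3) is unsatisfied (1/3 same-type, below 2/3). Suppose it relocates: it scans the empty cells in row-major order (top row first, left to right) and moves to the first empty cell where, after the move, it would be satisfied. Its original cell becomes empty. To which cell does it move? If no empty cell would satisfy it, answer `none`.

Vacating (5,3). Empty cells in order:
  (1,0): 0/5 same-type → still unsatisfied.
  (1,2): 0/6 same-type → still unsatisfied.
  (1,3): 0/3 same-type → still unsatisfied.
  (2,2): 2/6 same-type → still unsatisfied.
  (4,0): 2/3 same-type → satisfied — stop here.

(4,0)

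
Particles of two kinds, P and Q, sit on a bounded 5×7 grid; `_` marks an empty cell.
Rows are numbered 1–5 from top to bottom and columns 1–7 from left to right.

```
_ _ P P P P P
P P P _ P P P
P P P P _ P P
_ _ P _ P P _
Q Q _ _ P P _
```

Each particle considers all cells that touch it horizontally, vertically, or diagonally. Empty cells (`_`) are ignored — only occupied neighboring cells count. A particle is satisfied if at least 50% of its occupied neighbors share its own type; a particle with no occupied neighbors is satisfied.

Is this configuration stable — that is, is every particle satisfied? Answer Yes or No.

Row 1: (1,3)P 3/3 satisfied · (1,4)P 4/4 satisfied · (1,5)P 4/4 satisfied · (1,6)P 5/5 satisfied · (1,7)P 3/3 satisfied
Row 2: (2,1)P 3/3 satisfied · (2,2)P 6/6 satisfied · (2,3)P 6/6 satisfied · (2,5)P 6/6 satisfied · (2,6)P 7/7 satisfied · (2,7)P 5/5 satisfied
Row 3: (3,1)P 3/3 satisfied · (3,2)P 6/6 satisfied · (3,3)P 5/5 satisfied · (3,4)P 5/5 satisfied · (3,6)P 6/6 satisfied · (3,7)P 4/4 satisfied
Row 4: (4,3)P 3/4 satisfied · (4,5)P 5/5 satisfied · (4,6)P 5/5 satisfied
Row 5: (5,1)Q 1/1 satisfied · (5,2)Q 1/2 satisfied · (5,5)P 3/3 satisfied · (5,6)P 3/3 satisfied
All meet the threshold, so the configuration is stable.

Yes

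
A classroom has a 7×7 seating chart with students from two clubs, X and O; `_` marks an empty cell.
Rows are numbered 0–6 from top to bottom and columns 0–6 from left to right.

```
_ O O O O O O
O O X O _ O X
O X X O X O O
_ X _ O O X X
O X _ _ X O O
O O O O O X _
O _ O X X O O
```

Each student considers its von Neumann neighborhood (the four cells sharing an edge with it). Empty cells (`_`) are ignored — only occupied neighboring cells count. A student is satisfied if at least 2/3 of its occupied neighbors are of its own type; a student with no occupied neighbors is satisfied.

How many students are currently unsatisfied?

Row 0: (0,1)O 2/2 ok · (0,2)O 2/3 ok · (0,3)O 3/3 ok · (0,4)O 2/2 ok · (0,5)O 3/3 ok · (0,6)O 1/2 unhappy
Row 1: (1,0)O 2/2 ok · (1,1)O 2/4 unhappy · (1,2)X 1/4 unhappy · (1,3)O 2/3 ok · (1,5)O 2/3 ok · (1,6)X 0/3 unhappy
Row 2: (2,0)O 1/2 unhappy · (2,1)X 2/4 unhappy · (2,2)X 2/3 ok · (2,3)O 2/4 unhappy · (2,4)X 0/3 unhappy · (2,5)O 2/4 unhappy · (2,6)O 1/3 unhappy
Row 3: (3,1)X 2/2 ok · (3,3)O 2/2 ok · (3,4)O 1/4 unhappy · (3,5)X 1/4 unhappy · (3,6)X 1/3 unhappy
Row 4: (4,0)O 1/2 unhappy · (4,1)X 1/3 unhappy · (4,4)X 0/3 unhappy · (4,5)O 1/4 unhappy · (4,6)O 1/2 unhappy
Row 5: (5,0)O 3/3 ok · (5,1)O 2/3 ok · (5,2)O 3/3 ok · (5,3)O 2/3 ok · (5,4)O 1/4 unhappy · (5,5)X 0/3 unhappy
Row 6: (6,0)O 1/1 ok · (6,2)O 1/2 unhappy · (6,3)X 1/3 unhappy · (6,4)X 1/3 unhappy · (6,5)O 1/3 unhappy · (6,6)O 1/1 ok
Unsatisfied: (0,6), (1,1), (1,2), (1,6), (2,0), (2,1), (2,3), (2,4), (2,5), (2,6), (3,4), (3,5), (3,6), (4,0), (4,1), (4,4), (4,5), (4,6), (5,4), (5,5), (6,2), (6,3), (6,4), (6,5) — 24 in total.

24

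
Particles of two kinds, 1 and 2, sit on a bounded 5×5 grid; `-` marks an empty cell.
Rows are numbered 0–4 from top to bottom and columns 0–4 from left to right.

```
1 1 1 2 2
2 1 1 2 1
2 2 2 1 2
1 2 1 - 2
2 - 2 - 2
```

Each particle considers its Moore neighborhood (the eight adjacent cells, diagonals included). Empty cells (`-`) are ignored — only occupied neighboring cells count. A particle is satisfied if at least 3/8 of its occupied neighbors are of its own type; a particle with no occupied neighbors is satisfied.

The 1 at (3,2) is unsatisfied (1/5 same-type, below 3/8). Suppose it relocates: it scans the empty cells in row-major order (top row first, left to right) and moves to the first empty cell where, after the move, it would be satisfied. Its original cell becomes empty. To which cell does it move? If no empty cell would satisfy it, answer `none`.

Vacating (3,2). Empty cells in order:
  (3,3): 1/6 same-type → still unsatisfied.
  (4,1): 1/4 same-type → still unsatisfied.
  (4,3): 0/3 same-type → still unsatisfied.

none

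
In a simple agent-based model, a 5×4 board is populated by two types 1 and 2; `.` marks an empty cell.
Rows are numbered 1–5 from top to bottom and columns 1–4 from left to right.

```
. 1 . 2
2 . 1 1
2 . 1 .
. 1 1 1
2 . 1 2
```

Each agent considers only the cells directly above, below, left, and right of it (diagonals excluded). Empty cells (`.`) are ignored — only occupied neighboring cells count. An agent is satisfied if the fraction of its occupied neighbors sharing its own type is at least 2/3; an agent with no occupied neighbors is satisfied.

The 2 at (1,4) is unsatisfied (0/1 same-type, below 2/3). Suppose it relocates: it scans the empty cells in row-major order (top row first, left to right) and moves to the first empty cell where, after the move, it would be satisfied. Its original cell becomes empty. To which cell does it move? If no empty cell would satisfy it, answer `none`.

(4,1)

Vacating (1,4). Empty cells in order:
  (1,1): 1/2 same-type → still unsatisfied.
  (1,3): 0/2 same-type → still unsatisfied.
  (2,2): 1/3 same-type → still unsatisfied.
  (3,2): 1/3 same-type → still unsatisfied.
  (3,4): 0/3 same-type → still unsatisfied.
  (4,1): 2/3 same-type → satisfied — stop here.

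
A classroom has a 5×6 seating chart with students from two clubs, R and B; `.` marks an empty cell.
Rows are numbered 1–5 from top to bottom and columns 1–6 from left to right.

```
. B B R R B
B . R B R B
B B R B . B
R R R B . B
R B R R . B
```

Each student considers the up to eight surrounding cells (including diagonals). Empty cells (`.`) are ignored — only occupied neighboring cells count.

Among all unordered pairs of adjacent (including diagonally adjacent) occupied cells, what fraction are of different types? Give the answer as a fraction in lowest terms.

Scan each occupied cell's neighbors to the right and below (and the two forward diagonals) so each pair is counted once.
From row 1: 8 unlike of 16 pairs (running 8/16).
From row 2: 8 unlike of 13 pairs (running 16/29).
From row 3: 9 unlike of 14 pairs (running 25/43).
From row 4: 6 unlike of 14 pairs (running 31/57).
From row 5: 2 unlike of 3 pairs (running 33/60).
Total adjacent occupied pairs: 60; unlike-type pairs: 33.
33/60 reduces to 11/20.

11/20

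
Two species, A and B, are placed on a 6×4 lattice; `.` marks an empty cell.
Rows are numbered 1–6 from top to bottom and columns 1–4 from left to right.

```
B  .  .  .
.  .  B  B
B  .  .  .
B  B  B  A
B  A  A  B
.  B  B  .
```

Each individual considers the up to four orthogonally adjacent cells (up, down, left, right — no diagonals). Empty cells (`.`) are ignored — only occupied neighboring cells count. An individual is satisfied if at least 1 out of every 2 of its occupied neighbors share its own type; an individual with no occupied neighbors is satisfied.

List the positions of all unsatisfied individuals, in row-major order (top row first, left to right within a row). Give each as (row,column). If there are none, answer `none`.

(4,3), (4,4), (5,2), (5,3), (5,4)

Row 1: (1,1)B 0/0 satisfied
Row 2: (2,3)B 1/1 satisfied · (2,4)B 1/1 satisfied
Row 3: (3,1)B 1/1 satisfied
Row 4: (4,1)B 3/3 satisfied · (4,2)B 2/3 satisfied · (4,3)B 1/3 not · (4,4)A 0/2 not
Row 5: (5,1)B 1/2 satisfied · (5,2)A 1/4 not · (5,3)A 1/4 not · (5,4)B 0/2 not
Row 6: (6,2)B 1/2 satisfied · (6,3)B 1/2 satisfied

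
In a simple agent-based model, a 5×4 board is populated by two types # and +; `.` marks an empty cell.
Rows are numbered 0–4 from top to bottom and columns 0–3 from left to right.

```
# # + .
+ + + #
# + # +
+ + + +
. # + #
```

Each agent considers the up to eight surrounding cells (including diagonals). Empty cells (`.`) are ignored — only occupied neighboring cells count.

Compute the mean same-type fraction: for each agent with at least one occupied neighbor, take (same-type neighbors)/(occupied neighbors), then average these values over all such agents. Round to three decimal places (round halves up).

0.396

Row 0: (0,0)# 1/3 · (0,1)# 1/5 · (0,2)+ 2/4
Row 1: (1,0)+ 2/5 · (1,1)+ 4/8 · (1,2)+ 4/7 · (1,3)# 1/4
Row 2: (2,0)# 0/5 · (2,1)+ 6/8 · (2,2)# 1/8 · (2,3)+ 3/5
Row 3: (3,0)+ 2/4 · (3,1)+ 4/7 · (3,2)+ 5/8 · (3,3)+ 3/5
Row 4: (4,1)# 0/4 · (4,2)+ 3/5 · (4,3)# 0/3
Sum over 18 agents: 1/3 + 1/5 + 2/4 + 2/5 + 4/8 + 4/7 + 1/4 + 0/5 + 6/8 + 1/8 + 3/5 + 2/4 + 4/7 + 5/8 + 3/5 + 0/4 + 3/5 + 0/3 = 2993/420; mean = 2993/420 ÷ 18 = 2993/7560 = 0.395899… → 0.396.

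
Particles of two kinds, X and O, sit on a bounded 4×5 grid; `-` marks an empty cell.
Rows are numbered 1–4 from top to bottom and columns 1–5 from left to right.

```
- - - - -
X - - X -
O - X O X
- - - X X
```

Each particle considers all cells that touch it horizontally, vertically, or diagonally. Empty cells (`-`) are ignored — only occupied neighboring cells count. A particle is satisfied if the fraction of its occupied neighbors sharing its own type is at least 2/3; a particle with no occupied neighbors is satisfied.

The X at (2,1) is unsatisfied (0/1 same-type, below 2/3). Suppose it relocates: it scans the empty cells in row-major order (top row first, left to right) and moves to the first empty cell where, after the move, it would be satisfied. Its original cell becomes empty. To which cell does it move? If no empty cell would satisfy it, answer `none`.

(1,1)

Vacating (2,1). Empty cells in order:
  (1,1): 0/0 same-type → satisfied — stop here.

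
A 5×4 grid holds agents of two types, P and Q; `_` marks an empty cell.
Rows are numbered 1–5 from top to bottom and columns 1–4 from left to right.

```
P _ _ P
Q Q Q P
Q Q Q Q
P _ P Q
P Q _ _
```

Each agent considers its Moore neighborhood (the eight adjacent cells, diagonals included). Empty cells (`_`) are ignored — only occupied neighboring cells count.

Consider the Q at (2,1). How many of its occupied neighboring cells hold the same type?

Occupied neighbors of (2,1): (1,1)=P, (2,2)=Q, (3,1)=Q, (3,2)=Q.
Same type (Q): 3 of 4.

3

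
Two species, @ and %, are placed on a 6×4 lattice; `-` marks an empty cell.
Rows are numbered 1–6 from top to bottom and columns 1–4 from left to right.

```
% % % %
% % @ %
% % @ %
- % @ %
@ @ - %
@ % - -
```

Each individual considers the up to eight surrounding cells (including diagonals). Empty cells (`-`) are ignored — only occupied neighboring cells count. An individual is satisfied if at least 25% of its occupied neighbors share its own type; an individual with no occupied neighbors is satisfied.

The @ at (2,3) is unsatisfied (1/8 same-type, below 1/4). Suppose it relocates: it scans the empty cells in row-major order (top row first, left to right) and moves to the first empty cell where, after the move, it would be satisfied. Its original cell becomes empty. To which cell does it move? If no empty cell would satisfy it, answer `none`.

Vacating (2,3). Empty cells in order:
  (4,1): 2/5 same-type → satisfied — stop here.

(4,1)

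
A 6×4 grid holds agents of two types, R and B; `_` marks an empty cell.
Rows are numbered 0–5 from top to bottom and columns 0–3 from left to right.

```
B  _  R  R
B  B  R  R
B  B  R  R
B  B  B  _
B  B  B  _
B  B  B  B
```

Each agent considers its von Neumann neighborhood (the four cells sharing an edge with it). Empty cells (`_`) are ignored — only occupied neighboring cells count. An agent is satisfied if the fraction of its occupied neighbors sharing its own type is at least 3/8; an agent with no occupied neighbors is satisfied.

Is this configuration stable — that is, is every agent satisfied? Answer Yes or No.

Row 0: (0,0)B 1/1 ✓ · (0,2)R 2/2 ✓ · (0,3)R 2/2 ✓
Row 1: (1,0)B 3/3 ✓ · (1,1)B 2/3 ✓ · (1,2)R 3/4 ✓ · (1,3)R 3/3 ✓
Row 2: (2,0)B 3/3 ✓ · (2,1)B 3/4 ✓ · (2,2)R 2/4 ✓ · (2,3)R 2/2 ✓
Row 3: (3,0)B 3/3 ✓ · (3,1)B 4/4 ✓ · (3,2)B 2/3 ✓
Row 4: (4,0)B 3/3 ✓ · (4,1)B 4/4 ✓ · (4,2)B 3/3 ✓
Row 5: (5,0)B 2/2 ✓ · (5,1)B 3/3 ✓ · (5,2)B 3/3 ✓ · (5,3)B 1/1 ✓
All meet the threshold, so the configuration is stable.

Yes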